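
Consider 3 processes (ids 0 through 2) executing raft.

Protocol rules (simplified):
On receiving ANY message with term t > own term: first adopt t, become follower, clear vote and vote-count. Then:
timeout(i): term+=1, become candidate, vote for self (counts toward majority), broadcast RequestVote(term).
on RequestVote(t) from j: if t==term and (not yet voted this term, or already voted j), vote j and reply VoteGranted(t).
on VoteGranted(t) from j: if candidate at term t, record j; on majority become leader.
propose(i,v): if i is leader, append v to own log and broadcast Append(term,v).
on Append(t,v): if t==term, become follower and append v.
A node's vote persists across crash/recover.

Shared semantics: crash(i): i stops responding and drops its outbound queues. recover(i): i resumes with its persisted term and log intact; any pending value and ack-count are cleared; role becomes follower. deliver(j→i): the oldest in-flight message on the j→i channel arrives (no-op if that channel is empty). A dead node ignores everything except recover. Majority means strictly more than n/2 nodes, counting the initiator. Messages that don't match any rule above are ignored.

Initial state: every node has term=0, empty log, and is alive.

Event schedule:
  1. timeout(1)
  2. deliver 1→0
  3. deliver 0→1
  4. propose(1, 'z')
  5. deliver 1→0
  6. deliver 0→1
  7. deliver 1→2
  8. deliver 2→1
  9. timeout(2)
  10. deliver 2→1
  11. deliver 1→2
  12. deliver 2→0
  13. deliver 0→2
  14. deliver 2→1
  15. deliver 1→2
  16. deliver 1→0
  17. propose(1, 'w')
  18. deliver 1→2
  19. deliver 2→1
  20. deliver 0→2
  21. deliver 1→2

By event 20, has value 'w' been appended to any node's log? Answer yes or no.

[1] timeout(1) → N1(cand t1 [-])
[2] deliver 1→0 → N0(foll t1 [-])
[3] deliver 0→1 → N1(lead t1 [-])
[4] propose(1,'z') → N1(lead t1 [z])
[5] deliver 1→0 → N0(foll t1 [z])
[6] deliver 0→1 → ∅
[7] deliver 1→2 → N2(foll t1 [-])
[8] deliver 2→1 → ∅
[9] timeout(2) → N2(cand t2 [-])
[10] deliver 2→1 → N1(foll t2 [z])
[11] deliver 1→2 → ∅
[12] deliver 2→0 → N0(foll t2 [z])
[13] deliver 0→2 → N2(lead t2 [-])
[14] deliver 2→1 → ∅
[15] deliver 1→2 → ∅
[16] deliver 1→0 → ∅
[17] propose(1,'w') → ∅
[18] deliver 1→2 → ∅
[19] deliver 2→1 → ∅
[20] deliver 0→2 → ∅

no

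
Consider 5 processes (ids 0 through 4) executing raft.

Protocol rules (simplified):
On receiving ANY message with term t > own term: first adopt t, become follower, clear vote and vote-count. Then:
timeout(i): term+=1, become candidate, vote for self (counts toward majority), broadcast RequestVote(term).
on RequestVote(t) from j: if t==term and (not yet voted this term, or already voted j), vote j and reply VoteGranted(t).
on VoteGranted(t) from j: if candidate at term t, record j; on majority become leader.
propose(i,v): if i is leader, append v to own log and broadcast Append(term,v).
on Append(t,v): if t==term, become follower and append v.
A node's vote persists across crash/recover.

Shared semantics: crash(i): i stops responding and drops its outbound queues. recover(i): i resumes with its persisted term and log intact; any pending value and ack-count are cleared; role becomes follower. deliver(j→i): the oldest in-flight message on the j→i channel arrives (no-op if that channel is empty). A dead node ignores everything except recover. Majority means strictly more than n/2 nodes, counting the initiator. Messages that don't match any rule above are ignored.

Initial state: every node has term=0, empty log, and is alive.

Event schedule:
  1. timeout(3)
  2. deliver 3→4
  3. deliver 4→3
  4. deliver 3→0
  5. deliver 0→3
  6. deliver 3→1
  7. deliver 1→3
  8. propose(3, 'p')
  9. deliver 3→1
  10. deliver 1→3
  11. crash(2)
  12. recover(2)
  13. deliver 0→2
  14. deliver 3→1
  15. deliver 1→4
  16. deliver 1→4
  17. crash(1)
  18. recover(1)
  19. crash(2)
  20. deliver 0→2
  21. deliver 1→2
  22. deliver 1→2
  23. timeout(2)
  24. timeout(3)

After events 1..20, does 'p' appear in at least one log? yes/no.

yes

1. timeout(3):  <3:cand t1 ->
2. deliver 3→4:  <4:foll t1 ->
3. deliver 4→3:  nop
4. deliver 3→0:  <0:foll t1 ->
5. deliver 0→3:  <3:lead t1 ->
6. deliver 3→1:  <1:foll t1 ->
7. deliver 1→3:  nop
8. propose(3,'p'):  <3:lead t1 p>
9. deliver 3→1:  <1:foll t1 p>
10. deliver 1→3:  nop
11. crash(2):  <2:✗foll t0 ->
12. recover(2):  <2:foll t0 ->
13. deliver 0→2:  nop
14. deliver 3→1:  nop
15. deliver 1→4:  nop
16. deliver 1→4:  nop
17. crash(1):  <1:✗foll t1 p>
18. recover(1):  <1:foll t1 p>
19. crash(2):  <2:✗foll t0 ->
20. deliver 0→2:  nop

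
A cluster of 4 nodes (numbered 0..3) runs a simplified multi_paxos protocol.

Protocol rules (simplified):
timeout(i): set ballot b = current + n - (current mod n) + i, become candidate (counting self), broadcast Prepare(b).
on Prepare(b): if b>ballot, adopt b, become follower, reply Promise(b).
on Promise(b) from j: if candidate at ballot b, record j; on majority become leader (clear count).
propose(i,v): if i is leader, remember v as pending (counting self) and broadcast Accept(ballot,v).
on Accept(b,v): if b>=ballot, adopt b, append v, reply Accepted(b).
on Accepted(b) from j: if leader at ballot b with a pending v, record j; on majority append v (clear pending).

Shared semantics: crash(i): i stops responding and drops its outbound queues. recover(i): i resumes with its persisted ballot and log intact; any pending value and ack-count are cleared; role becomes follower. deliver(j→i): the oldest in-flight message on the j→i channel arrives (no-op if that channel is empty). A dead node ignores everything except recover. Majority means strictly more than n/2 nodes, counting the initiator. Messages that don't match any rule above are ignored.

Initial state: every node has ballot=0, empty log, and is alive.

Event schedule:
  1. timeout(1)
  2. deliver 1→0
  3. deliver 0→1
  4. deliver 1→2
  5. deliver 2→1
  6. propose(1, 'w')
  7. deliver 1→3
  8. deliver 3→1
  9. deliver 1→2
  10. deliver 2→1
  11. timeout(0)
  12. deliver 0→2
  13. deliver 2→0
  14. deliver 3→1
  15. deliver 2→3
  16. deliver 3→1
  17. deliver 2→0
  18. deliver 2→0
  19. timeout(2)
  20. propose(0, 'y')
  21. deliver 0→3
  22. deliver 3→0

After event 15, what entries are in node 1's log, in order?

step 1 timeout(1): 1={cand,b=5,log=-}
step 2 deliver 1→0: 0={foll,b=5,log=-}
step 3 deliver 0→1: —
step 4 deliver 1→2: 2={foll,b=5,log=-}
step 5 deliver 2→1: 1={lead,b=5,log=-}
step 6 propose(1,'w'): —
step 7 deliver 1→3: 3={foll,b=5,log=-}
step 8 deliver 3→1: —
step 9 deliver 1→2: 2={foll,b=5,log=w}
step 10 deliver 2→1: —
step 11 timeout(0): 0={cand,b=8,log=-}
step 12 deliver 0→2: 2={foll,b=8,log=w}
step 13 deliver 2→0: —
step 14 deliver 3→1: —
step 15 deliver 2→3: —

empty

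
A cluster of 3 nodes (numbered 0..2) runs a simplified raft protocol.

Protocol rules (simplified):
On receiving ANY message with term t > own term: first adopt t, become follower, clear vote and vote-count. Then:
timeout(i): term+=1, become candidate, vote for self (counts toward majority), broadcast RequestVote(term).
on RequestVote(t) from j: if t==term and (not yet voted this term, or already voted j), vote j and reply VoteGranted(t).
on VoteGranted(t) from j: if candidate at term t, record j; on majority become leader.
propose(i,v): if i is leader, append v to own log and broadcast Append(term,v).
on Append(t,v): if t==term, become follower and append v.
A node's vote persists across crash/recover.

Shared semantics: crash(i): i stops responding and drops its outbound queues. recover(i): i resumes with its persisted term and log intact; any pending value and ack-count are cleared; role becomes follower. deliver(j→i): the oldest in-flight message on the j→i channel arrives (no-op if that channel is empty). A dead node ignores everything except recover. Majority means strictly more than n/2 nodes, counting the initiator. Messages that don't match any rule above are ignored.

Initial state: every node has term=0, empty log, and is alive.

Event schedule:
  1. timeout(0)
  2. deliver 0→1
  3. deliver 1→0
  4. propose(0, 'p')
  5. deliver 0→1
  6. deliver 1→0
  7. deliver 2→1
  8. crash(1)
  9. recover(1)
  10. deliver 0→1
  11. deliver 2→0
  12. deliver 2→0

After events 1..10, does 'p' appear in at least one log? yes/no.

1. timeout(0):  <0:cand t1 ->
2. deliver 0→1:  <1:foll t1 ->
3. deliver 1→0:  <0:lead t1 ->
4. propose(0,'p'):  <0:lead t1 p>
5. deliver 0→1:  <1:foll t1 p>
6. deliver 1→0:  nop
7. deliver 2→1:  nop
8. crash(1):  <1:✗foll t1 p>
9. recover(1):  <1:foll t1 p>
10. deliver 0→1:  nop

yes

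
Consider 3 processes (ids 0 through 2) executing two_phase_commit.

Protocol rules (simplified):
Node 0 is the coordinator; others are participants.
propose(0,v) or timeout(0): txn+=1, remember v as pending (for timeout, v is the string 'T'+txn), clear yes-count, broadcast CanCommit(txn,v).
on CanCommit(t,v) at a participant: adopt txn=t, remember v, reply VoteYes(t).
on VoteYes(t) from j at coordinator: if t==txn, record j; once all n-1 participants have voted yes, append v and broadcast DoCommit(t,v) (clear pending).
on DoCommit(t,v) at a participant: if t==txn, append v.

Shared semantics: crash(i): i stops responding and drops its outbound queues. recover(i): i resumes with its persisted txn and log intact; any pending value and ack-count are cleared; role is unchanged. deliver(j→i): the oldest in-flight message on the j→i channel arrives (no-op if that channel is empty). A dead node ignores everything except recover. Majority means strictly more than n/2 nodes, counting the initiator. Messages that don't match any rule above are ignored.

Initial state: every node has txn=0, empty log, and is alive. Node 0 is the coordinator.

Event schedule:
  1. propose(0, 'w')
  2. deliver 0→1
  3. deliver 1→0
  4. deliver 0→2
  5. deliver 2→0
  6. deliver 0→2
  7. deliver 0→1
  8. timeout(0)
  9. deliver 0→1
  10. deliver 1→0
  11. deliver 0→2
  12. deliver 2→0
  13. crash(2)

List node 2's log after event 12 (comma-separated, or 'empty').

e1 propose(0,'w'): 0[coor,t=1,-]
e2 deliver 0→1: 1[part,t=1,-]
e3 deliver 1→0: ·
e4 deliver 0→2: 2[part,t=1,-]
e5 deliver 2→0: 0[coor,t=1,w]
e6 deliver 0→2: 2[part,t=1,w]
e7 deliver 0→1: 1[part,t=1,w]
e8 timeout(0): 0[coor,t=2,w]
e9 deliver 0→1: 1[part,t=2,w]
e10 deliver 1→0: ·
e11 deliver 0→2: 2[part,t=2,w]
e12 deliver 2→0: 0[coor,t=2,w,T2]

w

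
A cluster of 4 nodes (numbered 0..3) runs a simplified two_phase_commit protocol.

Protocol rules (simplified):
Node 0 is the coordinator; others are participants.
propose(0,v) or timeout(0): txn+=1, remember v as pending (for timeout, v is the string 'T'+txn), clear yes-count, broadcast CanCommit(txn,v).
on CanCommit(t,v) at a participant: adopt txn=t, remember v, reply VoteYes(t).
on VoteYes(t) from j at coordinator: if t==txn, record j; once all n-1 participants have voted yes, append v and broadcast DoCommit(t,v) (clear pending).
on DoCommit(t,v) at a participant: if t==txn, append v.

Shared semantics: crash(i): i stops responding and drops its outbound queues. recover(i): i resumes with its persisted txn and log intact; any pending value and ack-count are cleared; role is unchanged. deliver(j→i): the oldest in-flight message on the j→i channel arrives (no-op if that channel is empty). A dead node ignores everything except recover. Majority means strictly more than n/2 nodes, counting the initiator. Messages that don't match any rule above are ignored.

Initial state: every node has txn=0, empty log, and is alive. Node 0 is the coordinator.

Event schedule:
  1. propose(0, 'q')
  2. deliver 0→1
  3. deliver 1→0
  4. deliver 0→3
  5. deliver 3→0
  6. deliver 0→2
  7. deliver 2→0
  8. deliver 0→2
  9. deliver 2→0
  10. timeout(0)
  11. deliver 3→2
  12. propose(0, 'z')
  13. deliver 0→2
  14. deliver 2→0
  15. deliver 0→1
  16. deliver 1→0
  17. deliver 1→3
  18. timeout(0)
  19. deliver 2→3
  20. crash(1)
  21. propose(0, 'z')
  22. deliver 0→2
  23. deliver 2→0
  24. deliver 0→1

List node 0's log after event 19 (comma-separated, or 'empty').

step 1 propose(0,'q'): 0={coor,t=1,log=-}
step 2 deliver 0→1: 1={part,t=1,log=-}
step 3 deliver 1→0: —
step 4 deliver 0→3: 3={part,t=1,log=-}
step 5 deliver 3→0: —
step 6 deliver 0→2: 2={part,t=1,log=-}
step 7 deliver 2→0: 0={coor,t=1,log=q}
step 8 deliver 0→2: 2={part,t=1,log=q}
step 9 deliver 2→0: —
step 10 timeout(0): 0={coor,t=2,log=q}
step 11 deliver 3→2: —
step 12 propose(0,'z'): 0={coor,t=3,log=q}
step 13 deliver 0→2: 2={part,t=2,log=q}
step 14 deliver 2→0: —
step 15 deliver 0→1: 1={part,t=1,log=q}
step 16 deliver 1→0: —
step 17 deliver 1→3: —
step 18 timeout(0): 0={coor,t=4,log=q}
step 19 deliver 2→3: —

q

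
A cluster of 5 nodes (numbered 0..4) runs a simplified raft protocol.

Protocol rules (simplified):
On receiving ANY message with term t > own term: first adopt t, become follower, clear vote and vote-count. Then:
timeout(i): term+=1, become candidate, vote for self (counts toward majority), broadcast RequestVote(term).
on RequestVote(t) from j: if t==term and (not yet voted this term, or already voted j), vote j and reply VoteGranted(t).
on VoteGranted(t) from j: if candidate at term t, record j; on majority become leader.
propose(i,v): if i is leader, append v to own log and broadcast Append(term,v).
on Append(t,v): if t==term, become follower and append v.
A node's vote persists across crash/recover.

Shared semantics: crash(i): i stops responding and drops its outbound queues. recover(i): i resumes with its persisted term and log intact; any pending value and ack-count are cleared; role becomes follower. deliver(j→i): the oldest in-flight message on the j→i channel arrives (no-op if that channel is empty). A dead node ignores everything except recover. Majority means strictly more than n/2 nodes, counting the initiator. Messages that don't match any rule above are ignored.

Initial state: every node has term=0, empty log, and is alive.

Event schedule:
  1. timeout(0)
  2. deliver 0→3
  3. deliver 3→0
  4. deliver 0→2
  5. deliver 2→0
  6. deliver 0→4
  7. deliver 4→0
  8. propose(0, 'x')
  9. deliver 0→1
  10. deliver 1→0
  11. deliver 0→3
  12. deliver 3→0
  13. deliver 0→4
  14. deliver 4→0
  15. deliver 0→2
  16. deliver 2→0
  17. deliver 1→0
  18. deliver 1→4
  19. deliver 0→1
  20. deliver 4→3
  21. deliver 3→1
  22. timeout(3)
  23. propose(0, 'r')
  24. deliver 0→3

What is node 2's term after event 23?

1

e1 timeout(0): 0[cand,t=1,-]
e2 deliver 0→3: 3[foll,t=1,-]
e3 deliver 3→0: ·
e4 deliver 0→2: 2[foll,t=1,-]
e5 deliver 2→0: 0[lead,t=1,-]
e6 deliver 0→4: 4[foll,t=1,-]
e7 deliver 4→0: ·
e8 propose(0,'x'): 0[lead,t=1,x]
e9 deliver 0→1: 1[foll,t=1,-]
e10 deliver 1→0: ·
e11 deliver 0→3: 3[foll,t=1,x]
e12 deliver 3→0: ·
e13 deliver 0→4: 4[foll,t=1,x]
e14 deliver 4→0: ·
e15 deliver 0→2: 2[foll,t=1,x]
e16 deliver 2→0: ·
e17 deliver 1→0: ·
e18 deliver 1→4: ·
e19 deliver 0→1: 1[foll,t=1,x]
e20 deliver 4→3: ·
e21 deliver 3→1: ·
e22 timeout(3): 3[cand,t=2,x]
e23 propose(0,'r'): 0[lead,t=1,x,r]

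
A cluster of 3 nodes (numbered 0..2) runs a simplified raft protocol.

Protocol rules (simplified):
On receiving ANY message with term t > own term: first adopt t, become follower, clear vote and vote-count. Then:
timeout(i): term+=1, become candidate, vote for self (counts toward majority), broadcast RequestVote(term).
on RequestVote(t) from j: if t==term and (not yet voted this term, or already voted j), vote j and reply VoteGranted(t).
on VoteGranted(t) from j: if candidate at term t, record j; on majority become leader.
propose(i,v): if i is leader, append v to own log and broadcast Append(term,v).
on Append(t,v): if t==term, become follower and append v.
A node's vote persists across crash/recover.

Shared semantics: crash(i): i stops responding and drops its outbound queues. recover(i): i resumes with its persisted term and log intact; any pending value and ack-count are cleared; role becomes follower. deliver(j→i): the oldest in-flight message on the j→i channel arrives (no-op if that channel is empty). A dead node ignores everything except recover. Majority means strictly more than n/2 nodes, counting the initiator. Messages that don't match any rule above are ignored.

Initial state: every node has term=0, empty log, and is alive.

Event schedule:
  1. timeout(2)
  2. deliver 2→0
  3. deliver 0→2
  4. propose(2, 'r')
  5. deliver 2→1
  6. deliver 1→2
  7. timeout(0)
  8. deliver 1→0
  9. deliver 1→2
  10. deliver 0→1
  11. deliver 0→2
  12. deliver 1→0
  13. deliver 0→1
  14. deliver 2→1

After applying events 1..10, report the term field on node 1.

2

after 1 — timeout(2): n2:cand/t1/[-]
after 2 — deliver 2→0: n0:foll/t1/[-]
after 3 — deliver 0→2: n2:lead/t1/[-]
after 4 — propose(2,'r'): n2:lead/t1/[r]
after 5 — deliver 2→1: n1:foll/t1/[-]
after 6 — deliver 1→2: ·
after 7 — timeout(0): n0:cand/t2/[-]
after 8 — deliver 1→0: ·
after 9 — deliver 1→2: ·
after 10 — deliver 0→1: n1:foll/t2/[-]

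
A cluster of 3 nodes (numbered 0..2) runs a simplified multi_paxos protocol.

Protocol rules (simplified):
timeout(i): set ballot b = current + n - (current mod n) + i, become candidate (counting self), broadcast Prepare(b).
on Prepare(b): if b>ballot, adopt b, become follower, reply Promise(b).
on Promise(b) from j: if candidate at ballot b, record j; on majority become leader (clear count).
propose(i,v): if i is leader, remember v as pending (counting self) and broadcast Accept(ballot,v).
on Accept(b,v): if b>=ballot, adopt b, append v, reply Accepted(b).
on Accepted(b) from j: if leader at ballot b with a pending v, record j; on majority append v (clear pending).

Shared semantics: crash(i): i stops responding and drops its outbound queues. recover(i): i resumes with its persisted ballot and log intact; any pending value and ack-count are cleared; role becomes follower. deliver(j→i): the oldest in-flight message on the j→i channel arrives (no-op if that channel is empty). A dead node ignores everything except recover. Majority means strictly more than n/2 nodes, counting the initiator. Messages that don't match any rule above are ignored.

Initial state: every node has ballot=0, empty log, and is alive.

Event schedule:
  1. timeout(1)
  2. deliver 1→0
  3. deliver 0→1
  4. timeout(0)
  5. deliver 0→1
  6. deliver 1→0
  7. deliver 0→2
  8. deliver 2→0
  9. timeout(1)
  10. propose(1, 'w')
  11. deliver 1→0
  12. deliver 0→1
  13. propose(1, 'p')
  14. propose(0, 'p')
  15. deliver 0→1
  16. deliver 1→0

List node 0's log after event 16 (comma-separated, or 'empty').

step 1 timeout(1): 1={cand,b=4,log=-}
step 2 deliver 1→0: 0={foll,b=4,log=-}
step 3 deliver 0→1: 1={lead,b=4,log=-}
step 4 timeout(0): 0={cand,b=6,log=-}
step 5 deliver 0→1: 1={foll,b=6,log=-}
step 6 deliver 1→0: 0={lead,b=6,log=-}
step 7 deliver 0→2: 2={foll,b=6,log=-}
step 8 deliver 2→0: —
step 9 timeout(1): 1={cand,b=10,log=-}
step 10 propose(1,'w'): —
step 11 deliver 1→0: 0={foll,b=10,log=-}
step 12 deliver 0→1: 1={lead,b=10,log=-}
step 13 propose(1,'p'): —
step 14 propose(0,'p'): —
step 15 deliver 0→1: —
step 16 deliver 1→0: 0={foll,b=10,log=p}

p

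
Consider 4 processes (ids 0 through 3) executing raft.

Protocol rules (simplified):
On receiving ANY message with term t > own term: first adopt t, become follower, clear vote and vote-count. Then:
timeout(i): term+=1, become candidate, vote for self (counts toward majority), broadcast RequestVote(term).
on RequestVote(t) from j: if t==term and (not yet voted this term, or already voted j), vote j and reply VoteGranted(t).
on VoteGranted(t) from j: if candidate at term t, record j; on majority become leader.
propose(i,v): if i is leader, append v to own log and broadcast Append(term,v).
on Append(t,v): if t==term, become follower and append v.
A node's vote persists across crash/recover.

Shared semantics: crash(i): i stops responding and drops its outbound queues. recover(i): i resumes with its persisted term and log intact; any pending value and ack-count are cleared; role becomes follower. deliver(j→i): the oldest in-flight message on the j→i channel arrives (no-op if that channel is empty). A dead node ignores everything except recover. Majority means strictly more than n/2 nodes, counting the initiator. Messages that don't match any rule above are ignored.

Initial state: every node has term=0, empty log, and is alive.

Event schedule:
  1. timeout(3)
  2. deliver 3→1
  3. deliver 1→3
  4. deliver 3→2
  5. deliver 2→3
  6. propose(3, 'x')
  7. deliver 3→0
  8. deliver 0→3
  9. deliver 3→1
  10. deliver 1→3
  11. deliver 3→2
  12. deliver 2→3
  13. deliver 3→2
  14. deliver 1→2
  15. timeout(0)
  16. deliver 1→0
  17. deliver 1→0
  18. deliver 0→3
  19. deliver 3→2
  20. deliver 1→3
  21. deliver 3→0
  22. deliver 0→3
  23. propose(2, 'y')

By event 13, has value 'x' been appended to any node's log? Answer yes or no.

[1] timeout(3) → N3(cand t1 [-])
[2] deliver 3→1 → N1(foll t1 [-])
[3] deliver 1→3 → ∅
[4] deliver 3→2 → N2(foll t1 [-])
[5] deliver 2→3 → N3(lead t1 [-])
[6] propose(3,'x') → N3(lead t1 [x])
[7] deliver 3→0 → N0(foll t1 [-])
[8] deliver 0→3 → ∅
[9] deliver 3→1 → N1(foll t1 [x])
[10] deliver 1→3 → ∅
[11] deliver 3→2 → N2(foll t1 [x])
[12] deliver 2→3 → ∅
[13] deliver 3→2 → ∅

yes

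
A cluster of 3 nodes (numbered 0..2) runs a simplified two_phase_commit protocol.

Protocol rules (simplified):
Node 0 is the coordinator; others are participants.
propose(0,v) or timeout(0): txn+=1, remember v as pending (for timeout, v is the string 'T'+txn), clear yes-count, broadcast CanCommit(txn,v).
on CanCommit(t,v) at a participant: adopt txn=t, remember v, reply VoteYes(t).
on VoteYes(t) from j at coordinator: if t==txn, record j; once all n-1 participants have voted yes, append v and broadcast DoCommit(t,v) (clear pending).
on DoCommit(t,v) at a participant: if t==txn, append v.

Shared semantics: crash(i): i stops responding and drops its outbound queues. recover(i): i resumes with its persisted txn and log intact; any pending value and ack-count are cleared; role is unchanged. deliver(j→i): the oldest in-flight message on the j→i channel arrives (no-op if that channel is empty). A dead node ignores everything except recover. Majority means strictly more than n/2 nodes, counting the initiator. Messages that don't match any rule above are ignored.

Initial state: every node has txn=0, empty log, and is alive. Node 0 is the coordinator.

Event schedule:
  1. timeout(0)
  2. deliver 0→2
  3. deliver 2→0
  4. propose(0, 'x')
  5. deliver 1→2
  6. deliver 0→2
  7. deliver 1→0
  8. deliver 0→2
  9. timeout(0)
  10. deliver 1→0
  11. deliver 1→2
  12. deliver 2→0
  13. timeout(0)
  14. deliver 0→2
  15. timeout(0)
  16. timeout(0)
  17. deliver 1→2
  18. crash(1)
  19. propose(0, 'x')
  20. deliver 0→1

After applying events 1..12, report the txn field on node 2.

[1] timeout(0) → N0(coor t1 [-])
[2] deliver 0→2 → N2(part t1 [-])
[3] deliver 2→0 → ∅
[4] propose(0,'x') → N0(coor t2 [-])
[5] deliver 1→2 → ∅
[6] deliver 0→2 → N2(part t2 [-])
[7] deliver 1→0 → ∅
[8] deliver 0→2 → ∅
[9] timeout(0) → N0(coor t3 [-])
[10] deliver 1→0 → ∅
[11] deliver 1→2 → ∅
[12] deliver 2→0 → ∅

2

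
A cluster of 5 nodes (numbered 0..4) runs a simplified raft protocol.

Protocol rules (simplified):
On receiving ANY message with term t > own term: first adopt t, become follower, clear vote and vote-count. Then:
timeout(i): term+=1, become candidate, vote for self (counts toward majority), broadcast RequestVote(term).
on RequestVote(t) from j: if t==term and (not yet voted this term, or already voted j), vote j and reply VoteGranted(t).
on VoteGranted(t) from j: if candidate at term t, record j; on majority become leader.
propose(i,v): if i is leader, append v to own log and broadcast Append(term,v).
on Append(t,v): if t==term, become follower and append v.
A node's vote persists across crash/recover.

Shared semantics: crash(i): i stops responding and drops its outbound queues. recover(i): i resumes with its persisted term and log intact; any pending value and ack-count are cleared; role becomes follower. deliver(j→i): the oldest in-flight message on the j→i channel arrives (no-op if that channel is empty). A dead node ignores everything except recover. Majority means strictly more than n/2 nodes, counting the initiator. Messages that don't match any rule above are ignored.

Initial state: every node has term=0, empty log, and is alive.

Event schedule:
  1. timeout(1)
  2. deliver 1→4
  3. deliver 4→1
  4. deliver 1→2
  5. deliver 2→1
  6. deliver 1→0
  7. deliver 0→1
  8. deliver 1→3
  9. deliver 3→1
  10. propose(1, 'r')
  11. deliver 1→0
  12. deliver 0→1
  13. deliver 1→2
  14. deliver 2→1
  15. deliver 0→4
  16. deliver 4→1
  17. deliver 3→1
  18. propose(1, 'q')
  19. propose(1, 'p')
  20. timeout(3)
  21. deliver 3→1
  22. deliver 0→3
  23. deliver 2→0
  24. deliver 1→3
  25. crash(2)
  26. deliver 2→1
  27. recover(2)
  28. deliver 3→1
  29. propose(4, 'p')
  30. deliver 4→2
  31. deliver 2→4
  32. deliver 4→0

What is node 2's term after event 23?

1. timeout(1):  <1:cand t1 ->
2. deliver 1→4:  <4:foll t1 ->
3. deliver 4→1:  nop
4. deliver 1→2:  <2:foll t1 ->
5. deliver 2→1:  <1:lead t1 ->
6. deliver 1→0:  <0:foll t1 ->
7. deliver 0→1:  nop
8. deliver 1→3:  <3:foll t1 ->
9. deliver 3→1:  nop
10. propose(1,'r'):  <1:lead t1 r>
11. deliver 1→0:  <0:foll t1 r>
12. deliver 0→1:  nop
13. deliver 1→2:  <2:foll t1 r>
14. deliver 2→1:  nop
15. deliver 0→4:  nop
16. deliver 4→1:  nop
17. deliver 3→1:  nop
18. propose(1,'q'):  <1:lead t1 r,q>
19. propose(1,'p'):  <1:lead t1 r,q,p>
20. timeout(3):  <3:cand t2 ->
21. deliver 3→1:  <1:foll t2 r,q,p>
22. deliver 0→3:  nop
23. deliver 2→0:  nop

1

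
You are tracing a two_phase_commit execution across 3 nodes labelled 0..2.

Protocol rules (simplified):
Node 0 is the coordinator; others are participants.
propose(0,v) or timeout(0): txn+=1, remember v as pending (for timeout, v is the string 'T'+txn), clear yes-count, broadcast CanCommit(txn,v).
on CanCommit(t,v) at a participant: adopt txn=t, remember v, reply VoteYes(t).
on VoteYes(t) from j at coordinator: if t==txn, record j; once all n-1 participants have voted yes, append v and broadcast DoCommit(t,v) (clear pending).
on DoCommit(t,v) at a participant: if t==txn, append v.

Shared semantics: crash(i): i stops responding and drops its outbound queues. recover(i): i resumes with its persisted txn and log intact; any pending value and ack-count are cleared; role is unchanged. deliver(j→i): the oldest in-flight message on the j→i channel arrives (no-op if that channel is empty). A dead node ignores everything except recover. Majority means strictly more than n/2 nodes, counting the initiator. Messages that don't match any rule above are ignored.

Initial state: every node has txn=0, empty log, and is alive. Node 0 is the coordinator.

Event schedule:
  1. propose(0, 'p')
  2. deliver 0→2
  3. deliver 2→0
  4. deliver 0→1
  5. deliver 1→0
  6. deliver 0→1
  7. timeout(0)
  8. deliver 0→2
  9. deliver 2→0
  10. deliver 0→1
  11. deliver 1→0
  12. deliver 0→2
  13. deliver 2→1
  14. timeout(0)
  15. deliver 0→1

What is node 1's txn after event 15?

3

[1] propose(0,'p') → N0(coor t1 [-])
[2] deliver 0→2 → N2(part t1 [-])
[3] deliver 2→0 → ∅
[4] deliver 0→1 → N1(part t1 [-])
[5] deliver 1→0 → N0(coor t1 [p])
[6] deliver 0→1 → N1(part t1 [p])
[7] timeout(0) → N0(coor t2 [p])
[8] deliver 0→2 → N2(part t1 [p])
[9] deliver 2→0 → ∅
[10] deliver 0→1 → N1(part t2 [p])
[11] deliver 1→0 → ∅
[12] deliver 0→2 → N2(part t2 [p])
[13] deliver 2→1 → ∅
[14] timeout(0) → N0(coor t3 [p])
[15] deliver 0→1 → N1(part t3 [p])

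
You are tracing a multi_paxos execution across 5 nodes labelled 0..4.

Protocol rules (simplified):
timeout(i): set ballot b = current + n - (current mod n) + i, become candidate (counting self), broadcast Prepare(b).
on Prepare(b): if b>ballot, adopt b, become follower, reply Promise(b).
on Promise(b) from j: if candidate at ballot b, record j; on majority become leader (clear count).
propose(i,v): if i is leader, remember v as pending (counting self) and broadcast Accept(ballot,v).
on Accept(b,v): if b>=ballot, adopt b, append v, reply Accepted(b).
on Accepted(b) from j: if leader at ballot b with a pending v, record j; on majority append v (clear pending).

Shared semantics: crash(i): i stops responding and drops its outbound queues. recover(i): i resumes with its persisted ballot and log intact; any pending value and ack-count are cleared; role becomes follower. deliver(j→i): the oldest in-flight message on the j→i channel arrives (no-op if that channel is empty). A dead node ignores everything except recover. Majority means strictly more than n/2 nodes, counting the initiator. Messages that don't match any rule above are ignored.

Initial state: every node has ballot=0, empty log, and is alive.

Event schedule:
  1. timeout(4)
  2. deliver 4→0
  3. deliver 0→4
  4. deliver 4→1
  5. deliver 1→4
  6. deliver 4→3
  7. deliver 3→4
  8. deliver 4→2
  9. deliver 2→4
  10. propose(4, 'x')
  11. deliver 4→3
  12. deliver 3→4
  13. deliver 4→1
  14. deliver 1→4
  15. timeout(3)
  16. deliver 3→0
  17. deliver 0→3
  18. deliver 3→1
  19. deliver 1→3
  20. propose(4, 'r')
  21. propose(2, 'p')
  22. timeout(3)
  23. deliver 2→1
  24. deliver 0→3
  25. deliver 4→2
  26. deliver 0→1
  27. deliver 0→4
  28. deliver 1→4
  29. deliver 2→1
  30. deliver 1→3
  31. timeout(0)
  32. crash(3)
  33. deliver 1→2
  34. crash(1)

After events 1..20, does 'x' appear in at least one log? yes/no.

step 1 timeout(4): 4={cand,b=9,log=-}
step 2 deliver 4→0: 0={foll,b=9,log=-}
step 3 deliver 0→4: —
step 4 deliver 4→1: 1={foll,b=9,log=-}
step 5 deliver 1→4: 4={lead,b=9,log=-}
step 6 deliver 4→3: 3={foll,b=9,log=-}
step 7 deliver 3→4: —
step 8 deliver 4→2: 2={foll,b=9,log=-}
step 9 deliver 2→4: —
step 10 propose(4,'x'): —
step 11 deliver 4→3: 3={foll,b=9,log=x}
step 12 deliver 3→4: —
step 13 deliver 4→1: 1={foll,b=9,log=x}
step 14 deliver 1→4: 4={lead,b=9,log=x}
step 15 timeout(3): 3={cand,b=13,log=x}
step 16 deliver 3→0: 0={foll,b=13,log=-}
step 17 deliver 0→3: —
step 18 deliver 3→1: 1={foll,b=13,log=x}
step 19 deliver 1→3: 3={lead,b=13,log=x}
step 20 propose(4,'r'): —

yes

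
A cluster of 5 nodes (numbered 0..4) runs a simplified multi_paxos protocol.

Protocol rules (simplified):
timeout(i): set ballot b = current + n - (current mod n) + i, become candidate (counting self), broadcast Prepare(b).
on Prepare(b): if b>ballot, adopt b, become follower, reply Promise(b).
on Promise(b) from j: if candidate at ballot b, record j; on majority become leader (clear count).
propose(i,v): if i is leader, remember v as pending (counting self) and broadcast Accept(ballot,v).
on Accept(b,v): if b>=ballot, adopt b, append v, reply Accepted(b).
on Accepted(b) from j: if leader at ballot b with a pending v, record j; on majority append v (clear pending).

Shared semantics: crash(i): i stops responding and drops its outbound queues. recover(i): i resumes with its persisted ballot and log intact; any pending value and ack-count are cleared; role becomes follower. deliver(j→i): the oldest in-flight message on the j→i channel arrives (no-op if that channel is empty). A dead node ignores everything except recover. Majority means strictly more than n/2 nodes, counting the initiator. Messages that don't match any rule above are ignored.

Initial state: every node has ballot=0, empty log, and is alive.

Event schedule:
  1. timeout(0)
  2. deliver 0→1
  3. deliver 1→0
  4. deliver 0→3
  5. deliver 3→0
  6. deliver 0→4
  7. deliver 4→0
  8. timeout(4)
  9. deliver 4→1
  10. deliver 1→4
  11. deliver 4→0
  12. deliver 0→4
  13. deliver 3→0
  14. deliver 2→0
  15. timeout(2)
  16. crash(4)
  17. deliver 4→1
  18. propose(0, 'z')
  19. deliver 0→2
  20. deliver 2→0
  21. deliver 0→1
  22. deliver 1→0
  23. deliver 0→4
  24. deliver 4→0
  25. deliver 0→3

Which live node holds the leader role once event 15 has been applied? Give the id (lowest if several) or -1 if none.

4

[1] timeout(0) → N0(cand b5 [-])
[2] deliver 0→1 → N1(foll b5 [-])
[3] deliver 1→0 → ∅
[4] deliver 0→3 → N3(foll b5 [-])
[5] deliver 3→0 → N0(lead b5 [-])
[6] deliver 0→4 → N4(foll b5 [-])
[7] deliver 4→0 → ∅
[8] timeout(4) → N4(cand b14 [-])
[9] deliver 4→1 → N1(foll b14 [-])
[10] deliver 1→4 → ∅
[11] deliver 4→0 → N0(foll b14 [-])
[12] deliver 0→4 → N4(lead b14 [-])
[13] deliver 3→0 → ∅
[14] deliver 2→0 → ∅
[15] timeout(2) → N2(cand b7 [-])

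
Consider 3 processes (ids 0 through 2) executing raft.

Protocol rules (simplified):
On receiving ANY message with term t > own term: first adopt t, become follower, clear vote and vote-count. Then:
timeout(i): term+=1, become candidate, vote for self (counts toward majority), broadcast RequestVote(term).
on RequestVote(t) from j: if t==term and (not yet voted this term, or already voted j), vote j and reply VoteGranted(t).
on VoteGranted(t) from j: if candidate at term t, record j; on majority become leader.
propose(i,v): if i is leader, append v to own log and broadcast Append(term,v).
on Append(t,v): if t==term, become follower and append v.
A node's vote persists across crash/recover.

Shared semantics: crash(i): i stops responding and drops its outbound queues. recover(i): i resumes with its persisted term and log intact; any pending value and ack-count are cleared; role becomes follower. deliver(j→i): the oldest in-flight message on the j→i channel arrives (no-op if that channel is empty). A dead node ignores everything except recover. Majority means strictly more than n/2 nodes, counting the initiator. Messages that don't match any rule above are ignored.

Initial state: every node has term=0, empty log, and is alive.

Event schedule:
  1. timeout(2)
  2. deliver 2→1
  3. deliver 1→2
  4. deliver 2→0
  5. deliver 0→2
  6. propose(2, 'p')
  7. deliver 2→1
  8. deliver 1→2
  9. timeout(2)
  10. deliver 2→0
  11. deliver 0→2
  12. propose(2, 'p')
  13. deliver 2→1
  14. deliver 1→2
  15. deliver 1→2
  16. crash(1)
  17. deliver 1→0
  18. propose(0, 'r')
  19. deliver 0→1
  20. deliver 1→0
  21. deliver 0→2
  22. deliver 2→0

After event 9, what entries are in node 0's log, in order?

empty

step 1 timeout(2): 2={cand,t=1,log=-}
step 2 deliver 2→1: 1={foll,t=1,log=-}
step 3 deliver 1→2: 2={lead,t=1,log=-}
step 4 deliver 2→0: 0={foll,t=1,log=-}
step 5 deliver 0→2: —
step 6 propose(2,'p'): 2={lead,t=1,log=p}
step 7 deliver 2→1: 1={foll,t=1,log=p}
step 8 deliver 1→2: —
step 9 timeout(2): 2={cand,t=2,log=p}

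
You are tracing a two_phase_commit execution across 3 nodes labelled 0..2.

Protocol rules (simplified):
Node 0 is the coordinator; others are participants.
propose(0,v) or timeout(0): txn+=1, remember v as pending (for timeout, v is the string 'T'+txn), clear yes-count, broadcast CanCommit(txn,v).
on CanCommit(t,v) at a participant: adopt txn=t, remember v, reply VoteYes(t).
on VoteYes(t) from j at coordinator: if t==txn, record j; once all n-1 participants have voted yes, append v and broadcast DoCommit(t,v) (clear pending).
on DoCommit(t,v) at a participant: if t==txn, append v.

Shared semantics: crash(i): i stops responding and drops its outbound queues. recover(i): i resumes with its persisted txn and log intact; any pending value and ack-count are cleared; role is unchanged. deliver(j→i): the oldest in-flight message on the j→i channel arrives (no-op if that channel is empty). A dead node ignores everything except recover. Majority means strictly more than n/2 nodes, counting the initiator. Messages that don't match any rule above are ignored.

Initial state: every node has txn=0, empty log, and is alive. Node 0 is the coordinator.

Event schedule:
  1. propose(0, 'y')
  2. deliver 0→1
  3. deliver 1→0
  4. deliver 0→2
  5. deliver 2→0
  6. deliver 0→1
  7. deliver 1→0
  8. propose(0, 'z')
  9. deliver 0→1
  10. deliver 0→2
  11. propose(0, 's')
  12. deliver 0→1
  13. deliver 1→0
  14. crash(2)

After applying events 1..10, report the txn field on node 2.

1

e1 propose(0,'y'): 0[coor,t=1,-]
e2 deliver 0→1: 1[part,t=1,-]
e3 deliver 1→0: ·
e4 deliver 0→2: 2[part,t=1,-]
e5 deliver 2→0: 0[coor,t=1,y]
e6 deliver 0→1: 1[part,t=1,y]
e7 deliver 1→0: ·
e8 propose(0,'z'): 0[coor,t=2,y]
e9 deliver 0→1: 1[part,t=2,y]
e10 deliver 0→2: 2[part,t=1,y]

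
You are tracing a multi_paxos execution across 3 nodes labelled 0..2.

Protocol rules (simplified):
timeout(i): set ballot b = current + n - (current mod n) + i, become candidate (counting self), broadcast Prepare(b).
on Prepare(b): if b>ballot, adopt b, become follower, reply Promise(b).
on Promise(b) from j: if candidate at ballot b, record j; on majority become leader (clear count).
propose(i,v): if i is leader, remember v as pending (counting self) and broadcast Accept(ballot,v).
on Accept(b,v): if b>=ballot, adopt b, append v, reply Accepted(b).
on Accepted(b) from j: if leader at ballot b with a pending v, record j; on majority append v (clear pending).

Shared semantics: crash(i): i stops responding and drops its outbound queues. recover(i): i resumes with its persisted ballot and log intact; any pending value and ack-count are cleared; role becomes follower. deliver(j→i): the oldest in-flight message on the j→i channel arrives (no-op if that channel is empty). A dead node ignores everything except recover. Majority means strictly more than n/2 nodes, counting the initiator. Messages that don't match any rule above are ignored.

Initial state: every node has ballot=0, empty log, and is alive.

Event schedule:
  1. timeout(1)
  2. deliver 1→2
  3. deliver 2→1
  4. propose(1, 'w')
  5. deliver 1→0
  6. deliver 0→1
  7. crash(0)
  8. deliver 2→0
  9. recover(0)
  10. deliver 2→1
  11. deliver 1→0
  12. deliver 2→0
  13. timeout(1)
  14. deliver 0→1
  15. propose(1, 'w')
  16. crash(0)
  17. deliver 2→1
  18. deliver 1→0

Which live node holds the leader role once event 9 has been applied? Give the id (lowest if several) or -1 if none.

1

1. timeout(1):  <1:cand b4 ->
2. deliver 1→2:  <2:foll b4 ->
3. deliver 2→1:  <1:lead b4 ->
4. propose(1,'w'):  nop
5. deliver 1→0:  <0:foll b4 ->
6. deliver 0→1:  nop
7. crash(0):  <0:✗foll b4 ->
8. deliver 2→0:  nop
9. recover(0):  <0:foll b4 ->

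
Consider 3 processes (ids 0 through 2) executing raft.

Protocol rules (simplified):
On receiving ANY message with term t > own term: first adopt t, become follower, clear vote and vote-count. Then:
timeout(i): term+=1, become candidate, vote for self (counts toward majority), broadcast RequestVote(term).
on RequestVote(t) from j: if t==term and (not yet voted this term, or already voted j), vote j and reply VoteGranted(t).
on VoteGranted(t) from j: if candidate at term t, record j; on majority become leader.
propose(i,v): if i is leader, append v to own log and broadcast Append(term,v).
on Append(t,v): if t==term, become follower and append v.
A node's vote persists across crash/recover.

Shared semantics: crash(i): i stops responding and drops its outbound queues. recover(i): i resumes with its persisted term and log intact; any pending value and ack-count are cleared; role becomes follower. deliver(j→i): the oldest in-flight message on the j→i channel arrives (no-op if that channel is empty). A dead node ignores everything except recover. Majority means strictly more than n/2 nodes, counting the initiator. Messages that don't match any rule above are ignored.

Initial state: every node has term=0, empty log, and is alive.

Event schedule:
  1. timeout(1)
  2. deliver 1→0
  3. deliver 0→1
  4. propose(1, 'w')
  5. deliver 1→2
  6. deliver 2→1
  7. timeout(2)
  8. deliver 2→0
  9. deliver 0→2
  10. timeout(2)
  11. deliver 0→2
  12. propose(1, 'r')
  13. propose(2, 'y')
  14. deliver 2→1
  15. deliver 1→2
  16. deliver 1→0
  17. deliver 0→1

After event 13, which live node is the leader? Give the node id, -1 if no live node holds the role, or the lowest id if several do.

[1] timeout(1) → N1(cand t1 [-])
[2] deliver 1→0 → N0(foll t1 [-])
[3] deliver 0→1 → N1(lead t1 [-])
[4] propose(1,'w') → N1(lead t1 [w])
[5] deliver 1→2 → N2(foll t1 [-])
[6] deliver 2→1 → ∅
[7] timeout(2) → N2(cand t2 [-])
[8] deliver 2→0 → N0(foll t2 [-])
[9] deliver 0→2 → N2(lead t2 [-])
[10] timeout(2) → N2(cand t3 [-])
[11] deliver 0→2 → ∅
[12] propose(1,'r') → N1(lead t1 [w,r])
[13] propose(2,'y') → ∅

1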